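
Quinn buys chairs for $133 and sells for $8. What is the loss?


Selling price = $8
Cost price = $133
Loss = cost price - selling price:
Loss = $133 - $8 = $125

$125


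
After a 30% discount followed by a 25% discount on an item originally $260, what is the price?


First discount:
30% of $260 = $78
Price after first discount:
$260 - $78 = $182
Second discount:
25% of $182 = $45.50
Final price:
$182 - $45.50 = $136.50

$136.50


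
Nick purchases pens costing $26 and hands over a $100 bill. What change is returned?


Start with the amount paid:
$100
Subtract the price:
$100 - $26 = $74

$74


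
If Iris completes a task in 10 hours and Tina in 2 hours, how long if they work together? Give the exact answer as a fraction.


Iris's rate: 1/10 of the job per hour
Tina's rate: 1/2 of the job per hour
Combined rate: 1/10 + 1/2 = 3/5 per hour
Time = 1 / (3/5) = 5/3 hours (≈ 1.67 hours)

5/3 hours


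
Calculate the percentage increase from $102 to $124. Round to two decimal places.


Find the absolute change:
|124 - 102| = 22
Divide by original and multiply by 100:
22 / 102 x 100 = 21.5686...% ≈ 21.57%

21.57%


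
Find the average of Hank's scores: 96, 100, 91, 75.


Add the scores:
96 + 100 + 91 + 75 = 362
Divide by the number of tests:
362 / 4 = 90.5

90.5


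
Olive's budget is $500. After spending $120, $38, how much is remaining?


Add up expenses:
$120 + $38 = $158
Subtract from budget:
$500 - $158 = $342

$342


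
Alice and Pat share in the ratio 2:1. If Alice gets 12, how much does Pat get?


Find the multiplier:
12 / 2 = 6
Apply to Pat's share:
1 x 6 = 6

6


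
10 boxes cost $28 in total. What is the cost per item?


Total cost: $28
Number of items: 10
Unit price: $28 / 10 = $2.80

$2.80


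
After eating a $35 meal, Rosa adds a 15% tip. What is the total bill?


Calculate the tip:
15% of $35 = $5.25
Add tip to meal cost:
$35 + $5.25 = $40.25

$40.25


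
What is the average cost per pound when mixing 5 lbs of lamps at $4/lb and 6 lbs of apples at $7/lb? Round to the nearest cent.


Cost of lamps:
5 x $4 = $20
Cost of apples:
6 x $7 = $42
Total cost: $20 + $42 = $62
Total weight: 11 lbs
Average: $62 / 11 = $5.6363... ≈ $5.64/lb

$5.64/lb


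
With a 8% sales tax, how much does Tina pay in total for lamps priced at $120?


Calculate the tax:
8% of $120 = $9.60
Add tax to price:
$120 + $9.60 = $129.60

$129.60


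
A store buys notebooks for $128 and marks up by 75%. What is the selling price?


Calculate the markup amount:
75% of $128 = $96
Add to cost:
$128 + $96 = $224

$224


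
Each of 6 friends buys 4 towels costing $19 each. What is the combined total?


Cost per person:
4 x $19 = $76
Group total:
6 x $76 = $456

$456


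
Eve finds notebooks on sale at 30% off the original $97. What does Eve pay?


Calculate the discount amount:
30% of $97 = $29.10
Subtract from original:
$97 - $29.10 = $67.90

$67.90


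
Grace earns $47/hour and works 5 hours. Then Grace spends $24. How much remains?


Calculate earnings:
5 x $47 = $235
Subtract spending:
$235 - $24 = $211

$211


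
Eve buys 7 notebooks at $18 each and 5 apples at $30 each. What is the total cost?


Cost of notebooks:
7 x $18 = $126
Cost of apples:
5 x $30 = $150
Add both:
$126 + $150 = $276

$276


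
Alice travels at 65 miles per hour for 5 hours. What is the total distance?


Use the formula: distance = speed x time
Speed = 65 mph, Time = 5 hours
65 x 5 = 325 miles

325 miles


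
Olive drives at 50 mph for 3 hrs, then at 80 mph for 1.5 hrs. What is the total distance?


Leg 1 distance:
50 x 3 = 150 miles
Leg 2 distance:
80 x 1.5 = 120 miles
Total distance:
150 + 120 = 270 miles

270 miles


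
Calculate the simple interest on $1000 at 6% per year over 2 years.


Use the formula I = P x R x T / 100
P x R x T = 1000 x 6 x 2 = 12000
I = 12000 / 100 = $120

$120


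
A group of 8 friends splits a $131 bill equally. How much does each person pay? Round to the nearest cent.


Total bill: $131
Number of people: 8
Each pays: $131 / 8 = $16.375 ≈ $16.38

$16.38


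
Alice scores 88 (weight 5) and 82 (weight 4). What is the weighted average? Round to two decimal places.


Weighted sum:
5 x 88 + 4 x 82 = 768
Total weight:
5 + 4 = 9
Weighted average:
768 / 9 = 85.3333... ≈ 85.33

85.33


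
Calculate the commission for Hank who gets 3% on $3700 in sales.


Convert rate to decimal:
3% = 0.03
Multiply by sales:
$3700 x 0.03 = $111

$111


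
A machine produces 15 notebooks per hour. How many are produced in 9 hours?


Production rate: 15 notebooks per hour
Time: 9 hours
Total: 15 x 9 = 135 notebooks

135 notebooks


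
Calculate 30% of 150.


Convert percentage to decimal:
30% = 0.3
Multiply:
150 x 0.3 = 45

45


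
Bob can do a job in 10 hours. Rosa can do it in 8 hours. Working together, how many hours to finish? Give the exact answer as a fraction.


Bob's rate: 1/10 of the job per hour
Rosa's rate: 1/8 of the job per hour
Combined rate: 1/10 + 1/8 = 9/40 per hour
Time = 1 / (9/40) = 40/9 hours (≈ 4.44 hours)

40/9 hours


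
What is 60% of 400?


Convert percentage to decimal:
60% = 0.6
Multiply:
400 x 0.6 = 240

240


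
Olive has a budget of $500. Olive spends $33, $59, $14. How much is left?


Add up expenses:
$33 + $59 + $14 = $106
Subtract from budget:
$500 - $106 = $394

$394


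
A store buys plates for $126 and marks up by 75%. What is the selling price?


Calculate the markup amount:
75% of $126 = $94.50
Add to cost:
$126 + $94.50 = $220.50

$220.50


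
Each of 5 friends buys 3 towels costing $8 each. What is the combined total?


Cost per person:
3 x $8 = $24
Group total:
5 x $24 = $120

$120


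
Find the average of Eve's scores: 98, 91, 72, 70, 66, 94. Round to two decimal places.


Add the scores:
98 + 91 + 72 + 70 + 66 + 94 = 491
Divide by the number of tests:
491 / 6 = 81.8333... ≈ 81.83

81.83


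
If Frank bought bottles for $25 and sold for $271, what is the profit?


Selling price = $271
Cost price = $25
Profit = selling price - cost price:
Profit = $271 - $25 = $246

$246


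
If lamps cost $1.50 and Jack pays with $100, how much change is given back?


Start with the amount paid:
$100
Subtract the price:
$100 - $1.50 = $98.50

$98.50


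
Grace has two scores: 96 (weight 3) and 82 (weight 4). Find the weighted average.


Weighted sum:
3 x 96 + 4 x 82 = 616
Total weight:
3 + 4 = 7
Weighted average:
616 / 7 = 88

88


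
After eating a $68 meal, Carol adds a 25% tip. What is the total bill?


Calculate the tip:
25% of $68 = $17
Add tip to meal cost:
$68 + $17 = $85

$85


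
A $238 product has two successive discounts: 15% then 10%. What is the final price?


First discount:
15% of $238 = $35.70
Price after first discount:
$238 - $35.70 = $202.30
Second discount:
10% of $202.30 = $20.23
Final price:
$202.30 - $20.23 = $182.07

$182.07


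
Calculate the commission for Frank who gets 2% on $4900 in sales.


Convert rate to decimal:
2% = 0.02
Multiply by sales:
$4900 x 0.02 = $98

$98


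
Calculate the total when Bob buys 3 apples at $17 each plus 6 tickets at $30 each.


Cost of apples:
3 x $17 = $51
Cost of tickets:
6 x $30 = $180
Add both:
$51 + $180 = $231

$231


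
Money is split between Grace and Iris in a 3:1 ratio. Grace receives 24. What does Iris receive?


Find the multiplier:
24 / 3 = 8
Apply to Iris's share:
1 x 8 = 8

8


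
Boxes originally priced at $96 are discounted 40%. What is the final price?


Calculate the discount amount:
40% of $96 = $38.40
Subtract from original:
$96 - $38.40 = $57.60

$57.60


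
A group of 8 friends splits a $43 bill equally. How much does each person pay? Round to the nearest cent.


Total bill: $43
Number of people: 8
Each pays: $43 / 8 = $5.375 ≈ $5.38

$5.38


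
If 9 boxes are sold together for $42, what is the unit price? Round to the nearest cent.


Total cost: $42
Number of items: 9
Unit price: $42 / 9 = $4.6666... ≈ $4.67

$4.67


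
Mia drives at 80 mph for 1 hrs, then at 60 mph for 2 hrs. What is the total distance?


Leg 1 distance:
80 x 1 = 80 miles
Leg 2 distance:
60 x 2 = 120 miles
Total distance:
80 + 120 = 200 miles

200 miles


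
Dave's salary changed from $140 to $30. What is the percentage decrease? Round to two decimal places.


Find the absolute change:
|30 - 140| = 110
Divide by original and multiply by 100:
110 / 140 x 100 = 78.5714...% ≈ 78.57%

78.57%


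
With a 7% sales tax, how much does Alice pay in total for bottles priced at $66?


Calculate the tax:
7% of $66 = $4.62
Add tax to price:
$66 + $4.62 = $70.62

$70.62


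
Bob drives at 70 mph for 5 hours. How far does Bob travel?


Use the formula: distance = speed x time
Speed = 70 mph, Time = 5 hours
70 x 5 = 350 miles

350 miles


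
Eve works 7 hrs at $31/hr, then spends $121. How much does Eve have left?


Calculate earnings:
7 x $31 = $217
Subtract spending:
$217 - $121 = $96

$96


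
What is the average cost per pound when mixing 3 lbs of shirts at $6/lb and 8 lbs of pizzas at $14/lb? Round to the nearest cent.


Cost of shirts:
3 x $6 = $18
Cost of pizzas:
8 x $14 = $112
Total cost: $18 + $112 = $130
Total weight: 11 lbs
Average: $130 / 11 = $11.8181... ≈ $11.82/lb

$11.82/lb


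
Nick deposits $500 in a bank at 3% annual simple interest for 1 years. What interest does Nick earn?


Use the formula I = P x R x T / 100
P x R x T = 500 x 3 x 1 = 1500
I = 1500 / 100 = $15

$15


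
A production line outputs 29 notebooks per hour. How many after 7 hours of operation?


Production rate: 29 notebooks per hour
Time: 7 hours
Total: 29 x 7 = 203 notebooks

203 notebooks


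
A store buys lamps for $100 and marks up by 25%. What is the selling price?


Calculate the markup amount:
25% of $100 = $25
Add to cost:
$100 + $25 = $125

$125


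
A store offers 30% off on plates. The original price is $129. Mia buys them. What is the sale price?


Calculate the discount amount:
30% of $129 = $38.70
Subtract from original:
$129 - $38.70 = $90.30

$90.30


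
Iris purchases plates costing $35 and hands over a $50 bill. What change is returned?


Start with the amount paid:
$50
Subtract the price:
$50 - $35 = $15

$15


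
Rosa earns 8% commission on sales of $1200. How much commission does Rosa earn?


Convert rate to decimal:
8% = 0.08
Multiply by sales:
$1200 x 0.08 = $96

$96


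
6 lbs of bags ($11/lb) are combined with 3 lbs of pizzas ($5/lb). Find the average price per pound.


Cost of bags:
6 x $11 = $66
Cost of pizzas:
3 x $5 = $15
Total cost: $66 + $15 = $81
Total weight: 9 lbs
Average: $81 / 9 = $9/lb

$9/lb


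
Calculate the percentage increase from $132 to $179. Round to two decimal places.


Find the absolute change:
|179 - 132| = 47
Divide by original and multiply by 100:
47 / 132 x 100 = 35.6060...% ≈ 35.61%

35.61%


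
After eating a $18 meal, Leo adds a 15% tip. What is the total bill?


Calculate the tip:
15% of $18 = $2.70
Add tip to meal cost:
$18 + $2.70 = $20.70

$20.70


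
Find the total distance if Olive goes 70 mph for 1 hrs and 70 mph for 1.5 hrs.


Leg 1 distance:
70 x 1 = 70 miles
Leg 2 distance:
70 x 1.5 = 105 miles
Total distance:
70 + 105 = 175 miles

175 miles


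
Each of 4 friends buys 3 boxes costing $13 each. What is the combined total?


Cost per person:
3 x $13 = $39
Group total:
4 x $39 = $156

$156


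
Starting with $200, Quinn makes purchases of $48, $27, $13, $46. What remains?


Add up expenses:
$48 + $27 + $13 + $46 = $134
Subtract from budget:
$200 - $134 = $66

$66


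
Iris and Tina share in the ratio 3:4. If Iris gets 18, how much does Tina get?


Find the multiplier:
18 / 3 = 6
Apply to Tina's share:
4 x 6 = 24

24


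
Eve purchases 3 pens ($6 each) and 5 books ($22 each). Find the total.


Cost of pens:
3 x $6 = $18
Cost of books:
5 x $22 = $110
Add both:
$18 + $110 = $128

$128


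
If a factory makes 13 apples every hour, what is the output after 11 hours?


Production rate: 13 apples per hour
Time: 11 hours
Total: 13 x 11 = 143 apples

143 apples


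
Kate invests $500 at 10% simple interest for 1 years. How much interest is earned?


Use the formula I = P x R x T / 100
P x R x T = 500 x 10 x 1 = 5000
I = 5000 / 100 = $50

$50


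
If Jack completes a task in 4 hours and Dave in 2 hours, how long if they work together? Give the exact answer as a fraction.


Jack's rate: 1/4 of the job per hour
Dave's rate: 1/2 of the job per hour
Combined rate: 1/4 + 1/2 = 3/4 per hour
Time = 1 / (3/4) = 4/3 hours (≈ 1.33 hours)

4/3 hours


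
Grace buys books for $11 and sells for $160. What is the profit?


Selling price = $160
Cost price = $11
Profit = selling price - cost price:
Profit = $160 - $11 = $149

$149


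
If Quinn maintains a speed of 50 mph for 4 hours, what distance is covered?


Use the formula: distance = speed x time
Speed = 50 mph, Time = 4 hours
50 x 4 = 200 miles

200 miles


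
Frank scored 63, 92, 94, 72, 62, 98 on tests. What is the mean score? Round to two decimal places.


Add the scores:
63 + 92 + 94 + 72 + 62 + 98 = 481
Divide by the number of tests:
481 / 6 = 80.1666... ≈ 80.17

80.17


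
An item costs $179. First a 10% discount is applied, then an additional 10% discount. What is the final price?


First discount:
10% of $179 = $17.90
Price after first discount:
$179 - $17.90 = $161.10
Second discount:
10% of $161.10 = $16.11
Final price:
$161.10 - $16.11 = $144.99

$144.99


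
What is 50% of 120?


Convert percentage to decimal:
50% = 0.5
Multiply:
120 x 0.5 = 60

60


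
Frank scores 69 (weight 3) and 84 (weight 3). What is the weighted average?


Weighted sum:
3 x 69 + 3 x 84 = 459
Total weight:
3 + 3 = 6
Weighted average:
459 / 6 = 76.5

76.5


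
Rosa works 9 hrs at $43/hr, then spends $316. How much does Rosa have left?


Calculate earnings:
9 x $43 = $387
Subtract spending:
$387 - $316 = $71

$71


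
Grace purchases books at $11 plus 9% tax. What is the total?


Calculate the tax:
9% of $11 = $0.99
Add tax to price:
$11 + $0.99 = $11.99

$11.99


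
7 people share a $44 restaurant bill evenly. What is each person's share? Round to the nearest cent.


Total bill: $44
Number of people: 7
Each pays: $44 / 7 = $6.2857... ≈ $6.29

$6.29


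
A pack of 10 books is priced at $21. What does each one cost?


Total cost: $21
Number of items: 10
Unit price: $21 / 10 = $2.10

$2.10


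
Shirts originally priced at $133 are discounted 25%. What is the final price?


Calculate the discount amount:
25% of $133 = $33.25
Subtract from original:
$133 - $33.25 = $99.75

$99.75


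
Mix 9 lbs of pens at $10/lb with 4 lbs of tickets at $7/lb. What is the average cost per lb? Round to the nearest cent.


Cost of pens:
9 x $10 = $90
Cost of tickets:
4 x $7 = $28
Total cost: $90 + $28 = $118
Total weight: 13 lbs
Average: $118 / 13 = $9.0769... ≈ $9.08/lb

$9.08/lb


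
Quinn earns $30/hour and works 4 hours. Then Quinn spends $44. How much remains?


Calculate earnings:
4 x $30 = $120
Subtract spending:
$120 - $44 = $76

$76


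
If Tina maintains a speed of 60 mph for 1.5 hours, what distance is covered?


Use the formula: distance = speed x time
Speed = 60 mph, Time = 1.5 hours
60 x 1.5 = 90 miles

90 miles


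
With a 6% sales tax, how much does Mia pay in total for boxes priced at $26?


Calculate the tax:
6% of $26 = $1.56
Add tax to price:
$26 + $1.56 = $27.56

$27.56


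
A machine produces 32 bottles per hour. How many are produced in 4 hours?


Production rate: 32 bottles per hour
Time: 4 hours
Total: 32 x 4 = 128 bottles

128 bottles


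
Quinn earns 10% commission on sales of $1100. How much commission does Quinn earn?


Convert rate to decimal:
10% = 0.1
Multiply by sales:
$1100 x 0.1 = $110

$110


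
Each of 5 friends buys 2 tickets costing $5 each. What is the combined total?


Cost per person:
2 x $5 = $10
Group total:
5 x $10 = $50

$50


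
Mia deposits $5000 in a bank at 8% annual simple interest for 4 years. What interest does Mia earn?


Use the formula I = P x R x T / 100
P x R x T = 5000 x 8 x 4 = 160000
I = 160000 / 100 = $1600

$1600


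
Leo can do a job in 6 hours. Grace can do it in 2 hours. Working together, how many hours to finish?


Leo's rate: 1/6 of the job per hour
Grace's rate: 1/2 of the job per hour
Combined rate: 1/6 + 1/2 = 2/3 per hour
Time = 1 / (2/3) = 3/2 = 1.5 hours

1.5 hours


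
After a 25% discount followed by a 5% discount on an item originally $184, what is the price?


First discount:
25% of $184 = $46
Price after first discount:
$184 - $46 = $138
Second discount:
5% of $138 = $6.90
Final price:
$138 - $6.90 = $131.10

$131.10


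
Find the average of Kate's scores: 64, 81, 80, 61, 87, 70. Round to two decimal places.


Add the scores:
64 + 81 + 80 + 61 + 87 + 70 = 443
Divide by the number of tests:
443 / 6 = 73.8333... ≈ 73.83

73.83


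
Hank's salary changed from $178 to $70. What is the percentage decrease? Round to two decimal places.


Find the absolute change:
|70 - 178| = 108
Divide by original and multiply by 100:
108 / 178 x 100 = 60.6741...% ≈ 60.67%

60.67%


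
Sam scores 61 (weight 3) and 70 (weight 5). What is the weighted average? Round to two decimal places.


Weighted sum:
3 x 61 + 5 x 70 = 533
Total weight:
3 + 5 = 8
Weighted average:
533 / 8 = 66.625 ≈ 66.63

66.63


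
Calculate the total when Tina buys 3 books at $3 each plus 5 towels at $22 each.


Cost of books:
3 x $3 = $9
Cost of towels:
5 x $22 = $110
Add both:
$9 + $110 = $119

$119


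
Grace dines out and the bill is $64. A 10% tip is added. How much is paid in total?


Calculate the tip:
10% of $64 = $6.40
Add tip to meal cost:
$64 + $6.40 = $70.40

$70.40


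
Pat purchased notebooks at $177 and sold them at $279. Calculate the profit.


Selling price = $279
Cost price = $177
Profit = selling price - cost price:
Profit = $279 - $177 = $102

$102


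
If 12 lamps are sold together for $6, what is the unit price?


Total cost: $6
Number of items: 12
Unit price: $6 / 12 = $0.50

$0.50


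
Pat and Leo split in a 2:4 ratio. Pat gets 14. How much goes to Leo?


Find the multiplier:
14 / 2 = 7
Apply to Leo's share:
4 x 7 = 28

28


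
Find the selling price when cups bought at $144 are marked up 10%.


Calculate the markup amount:
10% of $144 = $14.40
Add to cost:
$144 + $14.40 = $158.40

$158.40


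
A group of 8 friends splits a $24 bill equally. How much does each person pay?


Total bill: $24
Number of people: 8
Each pays: $24 / 8 = $3

$3


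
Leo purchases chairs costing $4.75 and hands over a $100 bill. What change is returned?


Start with the amount paid:
$100
Subtract the price:
$100 - $4.75 = $95.25

$95.25


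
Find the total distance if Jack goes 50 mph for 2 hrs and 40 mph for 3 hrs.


Leg 1 distance:
50 x 2 = 100 miles
Leg 2 distance:
40 x 3 = 120 miles
Total distance:
100 + 120 = 220 miles

220 miles


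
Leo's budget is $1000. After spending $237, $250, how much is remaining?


Add up expenses:
$237 + $250 = $487
Subtract from budget:
$1000 - $487 = $513

$513


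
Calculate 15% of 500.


Convert percentage to decimal:
15% = 0.15
Multiply:
500 x 0.15 = 75

75


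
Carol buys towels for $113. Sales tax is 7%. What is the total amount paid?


Calculate the tax:
7% of $113 = $7.91
Add tax to price:
$113 + $7.91 = $120.91

$120.91


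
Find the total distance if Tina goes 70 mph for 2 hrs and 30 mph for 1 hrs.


Leg 1 distance:
70 x 2 = 140 miles
Leg 2 distance:
30 x 1 = 30 miles
Total distance:
140 + 30 = 170 miles

170 miles


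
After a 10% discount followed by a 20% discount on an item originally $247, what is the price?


First discount:
10% of $247 = $24.70
Price after first discount:
$247 - $24.70 = $222.30
Second discount:
20% of $222.30 = $44.46
Final price:
$222.30 - $44.46 = $177.84

$177.84


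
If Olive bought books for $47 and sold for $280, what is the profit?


Selling price = $280
Cost price = $47
Profit = selling price - cost price:
Profit = $280 - $47 = $233

$233


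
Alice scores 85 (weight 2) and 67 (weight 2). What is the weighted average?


Weighted sum:
2 x 85 + 2 x 67 = 304
Total weight:
2 + 2 = 4
Weighted average:
304 / 4 = 76

76


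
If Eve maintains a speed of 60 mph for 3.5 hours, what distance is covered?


Use the formula: distance = speed x time
Speed = 60 mph, Time = 3.5 hours
60 x 3.5 = 210 miles

210 miles


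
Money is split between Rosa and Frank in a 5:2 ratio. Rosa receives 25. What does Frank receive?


Find the multiplier:
25 / 5 = 5
Apply to Frank's share:
2 x 5 = 10

10


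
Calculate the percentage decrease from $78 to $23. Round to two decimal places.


Find the absolute change:
|23 - 78| = 55
Divide by original and multiply by 100:
55 / 78 x 100 = 70.5128...% ≈ 70.51%

70.51%


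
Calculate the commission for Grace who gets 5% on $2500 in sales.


Convert rate to decimal:
5% = 0.05
Multiply by sales:
$2500 x 0.05 = $125

$125


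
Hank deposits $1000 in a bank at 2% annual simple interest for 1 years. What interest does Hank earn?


Use the formula I = P x R x T / 100
P x R x T = 1000 x 2 x 1 = 2000
I = 2000 / 100 = $20

$20


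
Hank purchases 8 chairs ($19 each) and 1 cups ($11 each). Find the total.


Cost of chairs:
8 x $19 = $152
Cost of cups:
1 x $11 = $11
Add both:
$152 + $11 = $163

$163


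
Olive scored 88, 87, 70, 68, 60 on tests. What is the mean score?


Add the scores:
88 + 87 + 70 + 68 + 60 = 373
Divide by the number of tests:
373 / 5 = 74.6

74.6


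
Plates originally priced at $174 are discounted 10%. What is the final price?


Calculate the discount amount:
10% of $174 = $17.40
Subtract from original:
$174 - $17.40 = $156.60

$156.60


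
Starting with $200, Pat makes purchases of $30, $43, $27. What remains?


Add up expenses:
$30 + $43 + $27 = $100
Subtract from budget:
$200 - $100 = $100

$100


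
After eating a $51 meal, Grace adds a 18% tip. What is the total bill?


Calculate the tip:
18% of $51 = $9.18
Add tip to meal cost:
$51 + $9.18 = $60.18

$60.18


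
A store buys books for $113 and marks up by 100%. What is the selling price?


Calculate the markup amount:
100% of $113 = $113
Add to cost:
$113 + $113 = $226

$226


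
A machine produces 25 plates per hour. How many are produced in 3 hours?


Production rate: 25 plates per hour
Time: 3 hours
Total: 25 x 3 = 75 plates

75 plates


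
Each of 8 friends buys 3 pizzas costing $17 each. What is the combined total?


Cost per person:
3 x $17 = $51
Group total:
8 x $51 = $408

$408


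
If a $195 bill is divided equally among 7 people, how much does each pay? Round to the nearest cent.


Total bill: $195
Number of people: 7
Each pays: $195 / 7 = $27.8571... ≈ $27.86

$27.86


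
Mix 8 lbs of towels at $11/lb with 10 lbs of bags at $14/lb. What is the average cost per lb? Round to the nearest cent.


Cost of towels:
8 x $11 = $88
Cost of bags:
10 x $14 = $140
Total cost: $88 + $140 = $228
Total weight: 18 lbs
Average: $228 / 18 = $12.6666... ≈ $12.67/lb

$12.67/lb


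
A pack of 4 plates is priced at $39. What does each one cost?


Total cost: $39
Number of items: 4
Unit price: $39 / 4 = $9.75

$9.75


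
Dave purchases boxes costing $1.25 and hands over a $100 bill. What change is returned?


Start with the amount paid:
$100
Subtract the price:
$100 - $1.25 = $98.75

$98.75


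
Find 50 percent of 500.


Convert percentage to decimal:
50% = 0.5
Multiply:
500 x 0.5 = 250

250


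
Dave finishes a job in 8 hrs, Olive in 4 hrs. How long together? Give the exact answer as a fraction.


Dave's rate: 1/8 of the job per hour
Olive's rate: 1/4 of the job per hour
Combined rate: 1/8 + 1/4 = 3/8 per hour
Time = 1 / (3/8) = 8/3 hours (≈ 2.67 hours)

8/3 hours


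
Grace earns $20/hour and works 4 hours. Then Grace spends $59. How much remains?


Calculate earnings:
4 x $20 = $80
Subtract spending:
$80 - $59 = $21

$21


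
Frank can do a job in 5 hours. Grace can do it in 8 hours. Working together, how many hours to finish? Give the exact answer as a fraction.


Frank's rate: 1/5 of the job per hour
Grace's rate: 1/8 of the job per hour
Combined rate: 1/5 + 1/8 = 13/40 per hour
Time = 1 / (13/40) = 40/13 hours (≈ 3.08 hours)

40/13 hours


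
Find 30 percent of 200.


Convert percentage to decimal:
30% = 0.3
Multiply:
200 x 0.3 = 60

60


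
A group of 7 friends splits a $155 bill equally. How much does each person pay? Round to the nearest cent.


Total bill: $155
Number of people: 7
Each pays: $155 / 7 = $22.1428... ≈ $22.14

$22.14


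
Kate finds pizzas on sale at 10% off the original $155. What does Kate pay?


Calculate the discount amount:
10% of $155 = $15.50
Subtract from original:
$155 - $15.50 = $139.50

$139.50


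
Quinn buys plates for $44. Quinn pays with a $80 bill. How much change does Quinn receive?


Start with the amount paid:
$80
Subtract the price:
$80 - $44 = $36

$36


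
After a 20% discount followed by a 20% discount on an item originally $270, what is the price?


First discount:
20% of $270 = $54
Price after first discount:
$270 - $54 = $216
Second discount:
20% of $216 = $43.20
Final price:
$216 - $43.20 = $172.80

$172.80


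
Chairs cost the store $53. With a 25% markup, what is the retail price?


Calculate the markup amount:
25% of $53 = $13.25
Add to cost:
$53 + $13.25 = $66.25

$66.25


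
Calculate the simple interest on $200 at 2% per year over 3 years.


Use the formula I = P x R x T / 100
P x R x T = 200 x 2 x 3 = 1200
I = 1200 / 100 = $12

$12


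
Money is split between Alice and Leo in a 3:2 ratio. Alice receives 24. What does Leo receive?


Find the multiplier:
24 / 3 = 8
Apply to Leo's share:
2 x 8 = 16

16


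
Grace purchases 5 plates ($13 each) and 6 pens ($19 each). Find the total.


Cost of plates:
5 x $13 = $65
Cost of pens:
6 x $19 = $114
Add both:
$65 + $114 = $179

$179


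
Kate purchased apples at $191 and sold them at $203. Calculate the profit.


Selling price = $203
Cost price = $191
Profit = selling price - cost price:
Profit = $203 - $191 = $12

$12


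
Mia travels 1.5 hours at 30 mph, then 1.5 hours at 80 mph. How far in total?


Leg 1 distance:
30 x 1.5 = 45 miles
Leg 2 distance:
80 x 1.5 = 120 miles
Total distance:
45 + 120 = 165 miles

165 miles


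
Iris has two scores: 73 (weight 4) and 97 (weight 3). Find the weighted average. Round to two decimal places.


Weighted sum:
4 x 73 + 3 x 97 = 583
Total weight:
4 + 3 = 7
Weighted average:
583 / 7 = 83.2857... ≈ 83.29

83.29


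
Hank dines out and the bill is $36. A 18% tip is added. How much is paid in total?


Calculate the tip:
18% of $36 = $6.48
Add tip to meal cost:
$36 + $6.48 = $42.48

$42.48


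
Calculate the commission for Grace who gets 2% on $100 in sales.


Convert rate to decimal:
2% = 0.02
Multiply by sales:
$100 x 0.02 = $2

$2


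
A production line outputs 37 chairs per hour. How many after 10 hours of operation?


Production rate: 37 chairs per hour
Time: 10 hours
Total: 37 x 10 = 370 chairs

370 chairs


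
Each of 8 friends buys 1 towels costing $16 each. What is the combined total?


Cost per person:
1 x $16 = $16
Group total:
8 x $16 = $128

$128


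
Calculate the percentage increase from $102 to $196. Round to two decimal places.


Find the absolute change:
|196 - 102| = 94
Divide by original and multiply by 100:
94 / 102 x 100 = 92.1568...% ≈ 92.16%

92.16%


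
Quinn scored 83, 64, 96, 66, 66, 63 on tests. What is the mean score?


Add the scores:
83 + 64 + 96 + 66 + 66 + 63 = 438
Divide by the number of tests:
438 / 6 = 73

73


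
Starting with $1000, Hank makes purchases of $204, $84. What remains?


Add up expenses:
$204 + $84 = $288
Subtract from budget:
$1000 - $288 = $712

$712


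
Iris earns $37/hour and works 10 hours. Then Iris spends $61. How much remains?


Calculate earnings:
10 x $37 = $370
Subtract spending:
$370 - $61 = $309

$309


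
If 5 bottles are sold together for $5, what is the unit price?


Total cost: $5
Number of items: 5
Unit price: $5 / 5 = $1

$1


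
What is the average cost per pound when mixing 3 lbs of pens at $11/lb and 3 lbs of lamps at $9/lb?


Cost of pens:
3 x $11 = $33
Cost of lamps:
3 x $9 = $27
Total cost: $33 + $27 = $60
Total weight: 6 lbs
Average: $60 / 6 = $10/lb

$10/lb


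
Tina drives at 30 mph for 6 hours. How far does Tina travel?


Use the formula: distance = speed x time
Speed = 30 mph, Time = 6 hours
30 x 6 = 180 miles

180 miles


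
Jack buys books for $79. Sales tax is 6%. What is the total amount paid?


Calculate the tax:
6% of $79 = $4.74
Add tax to price:
$79 + $4.74 = $83.74

$83.74


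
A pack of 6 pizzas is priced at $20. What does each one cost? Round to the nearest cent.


Total cost: $20
Number of items: 6
Unit price: $20 / 6 = $3.3333... ≈ $3.33

$3.33


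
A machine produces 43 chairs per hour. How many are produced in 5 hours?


Production rate: 43 chairs per hour
Time: 5 hours
Total: 43 x 5 = 215 chairs

215 chairs


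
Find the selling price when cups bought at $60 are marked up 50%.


Calculate the markup amount:
50% of $60 = $30
Add to cost:
$60 + $30 = $90

$90


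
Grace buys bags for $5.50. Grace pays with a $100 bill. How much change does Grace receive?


Start with the amount paid:
$100
Subtract the price:
$100 - $5.50 = $94.50

$94.50


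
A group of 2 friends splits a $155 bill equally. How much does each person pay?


Total bill: $155
Number of people: 2
Each pays: $155 / 2 = $77.50

$77.50


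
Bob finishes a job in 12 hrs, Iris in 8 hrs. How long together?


Bob's rate: 1/12 of the job per hour
Iris's rate: 1/8 of the job per hour
Combined rate: 1/12 + 1/8 = 5/24 per hour
Time = 1 / (5/24) = 24/5 = 4.8 hours

4.8 hours


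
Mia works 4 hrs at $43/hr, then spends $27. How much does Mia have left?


Calculate earnings:
4 x $43 = $172
Subtract spending:
$172 - $27 = $145

$145


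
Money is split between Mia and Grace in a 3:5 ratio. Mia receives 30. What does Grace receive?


Find the multiplier:
30 / 3 = 10
Apply to Grace's share:
5 x 10 = 50

50


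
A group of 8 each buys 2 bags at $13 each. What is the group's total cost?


Cost per person:
2 x $13 = $26
Group total:
8 x $26 = $208

$208


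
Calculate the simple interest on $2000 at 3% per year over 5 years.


Use the formula I = P x R x T / 100
P x R x T = 2000 x 3 x 5 = 30000
I = 30000 / 100 = $300

$300


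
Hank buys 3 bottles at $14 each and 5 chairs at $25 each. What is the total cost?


Cost of bottles:
3 x $14 = $42
Cost of chairs:
5 x $25 = $125
Add both:
$42 + $125 = $167

$167


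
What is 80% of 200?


Convert percentage to decimal:
80% = 0.8
Multiply:
200 x 0.8 = 160

160


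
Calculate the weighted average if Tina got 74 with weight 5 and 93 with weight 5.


Weighted sum:
5 x 74 + 5 x 93 = 835
Total weight:
5 + 5 = 10
Weighted average:
835 / 10 = 83.5

83.5


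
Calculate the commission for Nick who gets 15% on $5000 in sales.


Convert rate to decimal:
15% = 0.15
Multiply by sales:
$5000 x 0.15 = $750

$750


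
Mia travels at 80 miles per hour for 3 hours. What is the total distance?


Use the formula: distance = speed x time
Speed = 80 mph, Time = 3 hours
80 x 3 = 240 miles

240 miles


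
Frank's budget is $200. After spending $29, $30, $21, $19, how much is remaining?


Add up expenses:
$29 + $30 + $21 + $19 = $99
Subtract from budget:
$200 - $99 = $101

$101


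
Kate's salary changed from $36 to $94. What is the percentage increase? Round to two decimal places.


Find the absolute change:
|94 - 36| = 58
Divide by original and multiply by 100:
58 / 36 x 100 = 161.1111...% ≈ 161.11%

161.11%


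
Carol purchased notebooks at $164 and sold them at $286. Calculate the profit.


Selling price = $286
Cost price = $164
Profit = selling price - cost price:
Profit = $286 - $164 = $122

$122


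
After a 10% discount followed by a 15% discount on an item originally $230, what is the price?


First discount:
10% of $230 = $23
Price after first discount:
$230 - $23 = $207
Second discount:
15% of $207 = $31.05
Final price:
$207 - $31.05 = $175.95

$175.95


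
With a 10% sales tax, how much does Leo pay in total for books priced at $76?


Calculate the tax:
10% of $76 = $7.60
Add tax to price:
$76 + $7.60 = $83.60

$83.60


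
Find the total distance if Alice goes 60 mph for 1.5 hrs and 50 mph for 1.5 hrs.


Leg 1 distance:
60 x 1.5 = 90 miles
Leg 2 distance:
50 x 1.5 = 75 miles
Total distance:
90 + 75 = 165 miles

165 miles


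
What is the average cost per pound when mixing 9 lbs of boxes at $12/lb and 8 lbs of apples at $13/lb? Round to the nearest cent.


Cost of boxes:
9 x $12 = $108
Cost of apples:
8 x $13 = $104
Total cost: $108 + $104 = $212
Total weight: 17 lbs
Average: $212 / 17 = $12.4705... ≈ $12.47/lb

$12.47/lb


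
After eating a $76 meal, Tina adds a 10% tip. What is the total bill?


Calculate the tip:
10% of $76 = $7.60
Add tip to meal cost:
$76 + $7.60 = $83.60

$83.60


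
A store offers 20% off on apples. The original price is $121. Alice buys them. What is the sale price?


Calculate the discount amount:
20% of $121 = $24.20
Subtract from original:
$121 - $24.20 = $96.80

$96.80


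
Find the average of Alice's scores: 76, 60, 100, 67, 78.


Add the scores:
76 + 60 + 100 + 67 + 78 = 381
Divide by the number of tests:
381 / 5 = 76.2

76.2


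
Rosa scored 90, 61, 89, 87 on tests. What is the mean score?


Add the scores:
90 + 61 + 89 + 87 = 327
Divide by the number of tests:
327 / 4 = 81.75

81.75


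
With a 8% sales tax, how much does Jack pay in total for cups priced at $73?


Calculate the tax:
8% of $73 = $5.84
Add tax to price:
$73 + $5.84 = $78.84

$78.84


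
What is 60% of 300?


Convert percentage to decimal:
60% = 0.6
Multiply:
300 x 0.6 = 180

180


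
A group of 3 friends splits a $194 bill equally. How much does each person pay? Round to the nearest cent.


Total bill: $194
Number of people: 3
Each pays: $194 / 3 = $64.6666... ≈ $64.67

$64.67


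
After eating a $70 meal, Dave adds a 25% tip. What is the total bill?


Calculate the tip:
25% of $70 = $17.50
Add tip to meal cost:
$70 + $17.50 = $87.50

$87.50


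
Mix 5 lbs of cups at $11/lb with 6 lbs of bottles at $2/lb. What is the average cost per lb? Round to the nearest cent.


Cost of cups:
5 x $11 = $55
Cost of bottles:
6 x $2 = $12
Total cost: $55 + $12 = $67
Total weight: 11 lbs
Average: $67 / 11 = $6.0909... ≈ $6.09/lb

$6.09/lb


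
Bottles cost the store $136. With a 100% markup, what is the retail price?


Calculate the markup amount:
100% of $136 = $136
Add to cost:
$136 + $136 = $272

$272


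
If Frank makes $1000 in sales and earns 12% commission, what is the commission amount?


Convert rate to decimal:
12% = 0.12
Multiply by sales:
$1000 x 0.12 = $120

$120


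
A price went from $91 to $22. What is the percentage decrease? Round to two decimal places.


Find the absolute change:
|22 - 91| = 69
Divide by original and multiply by 100:
69 / 91 x 100 = 75.8241...% ≈ 75.82%

75.82%


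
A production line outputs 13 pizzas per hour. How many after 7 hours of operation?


Production rate: 13 pizzas per hour
Time: 7 hours
Total: 13 x 7 = 91 pizzas

91 pizzas


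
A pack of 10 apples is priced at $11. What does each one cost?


Total cost: $11
Number of items: 10
Unit price: $11 / 10 = $1.10

$1.10


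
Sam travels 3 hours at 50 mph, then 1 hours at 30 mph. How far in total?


Leg 1 distance:
50 x 3 = 150 miles
Leg 2 distance:
30 x 1 = 30 miles
Total distance:
150 + 30 = 180 miles

180 miles


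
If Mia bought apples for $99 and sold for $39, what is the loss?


Selling price = $39
Cost price = $99
Loss = cost price - selling price:
Loss = $99 - $39 = $60

$60


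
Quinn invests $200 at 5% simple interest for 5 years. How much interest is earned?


Use the formula I = P x R x T / 100
P x R x T = 200 x 5 x 5 = 5000
I = 5000 / 100 = $50

$50


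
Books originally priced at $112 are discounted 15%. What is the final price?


Calculate the discount amount:
15% of $112 = $16.80
Subtract from original:
$112 - $16.80 = $95.20

$95.20


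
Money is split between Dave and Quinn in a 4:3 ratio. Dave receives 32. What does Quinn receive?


Find the multiplier:
32 / 4 = 8
Apply to Quinn's share:
3 x 8 = 24

24


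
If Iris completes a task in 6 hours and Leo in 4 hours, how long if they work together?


Iris's rate: 1/6 of the job per hour
Leo's rate: 1/4 of the job per hour
Combined rate: 1/6 + 1/4 = 5/12 per hour
Time = 1 / (5/12) = 12/5 = 2.4 hours

2.4 hours


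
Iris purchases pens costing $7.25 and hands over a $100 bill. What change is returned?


Start with the amount paid:
$100
Subtract the price:
$100 - $7.25 = $92.75

$92.75


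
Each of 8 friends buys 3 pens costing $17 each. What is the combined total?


Cost per person:
3 x $17 = $51
Group total:
8 x $51 = $408

$408


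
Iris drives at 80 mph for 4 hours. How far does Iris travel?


Use the formula: distance = speed x time
Speed = 80 mph, Time = 4 hours
80 x 4 = 320 miles

320 miles


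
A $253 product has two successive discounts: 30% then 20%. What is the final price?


First discount:
30% of $253 = $75.90
Price after first discount:
$253 - $75.90 = $177.10
Second discount:
20% of $177.10 = $35.42
Final price:
$177.10 - $35.42 = $141.68

$141.68


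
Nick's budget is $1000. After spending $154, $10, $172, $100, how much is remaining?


Add up expenses:
$154 + $10 + $172 + $100 = $436
Subtract from budget:
$1000 - $436 = $564

$564


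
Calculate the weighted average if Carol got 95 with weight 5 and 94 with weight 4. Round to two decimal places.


Weighted sum:
5 x 95 + 4 x 94 = 851
Total weight:
5 + 4 = 9
Weighted average:
851 / 9 = 94.5555... ≈ 94.56

94.56


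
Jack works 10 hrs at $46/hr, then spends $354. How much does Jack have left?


Calculate earnings:
10 x $46 = $460
Subtract spending:
$460 - $354 = $106

$106


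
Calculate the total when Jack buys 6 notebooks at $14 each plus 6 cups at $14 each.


Cost of notebooks:
6 x $14 = $84
Cost of cups:
6 x $14 = $84
Add both:
$84 + $84 = $168

$168


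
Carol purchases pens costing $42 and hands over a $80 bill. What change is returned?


Start with the amount paid:
$80
Subtract the price:
$80 - $42 = $38

$38


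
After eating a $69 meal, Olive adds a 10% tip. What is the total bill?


Calculate the tip:
10% of $69 = $6.90
Add tip to meal cost:
$69 + $6.90 = $75.90

$75.90


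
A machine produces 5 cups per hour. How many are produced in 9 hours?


Production rate: 5 cups per hour
Time: 9 hours
Total: 5 x 9 = 45 cups

45 cups


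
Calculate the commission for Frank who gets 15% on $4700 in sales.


Convert rate to decimal:
15% = 0.15
Multiply by sales:
$4700 x 0.15 = $705

$705


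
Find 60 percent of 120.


Convert percentage to decimal:
60% = 0.6
Multiply:
120 x 0.6 = 72

72


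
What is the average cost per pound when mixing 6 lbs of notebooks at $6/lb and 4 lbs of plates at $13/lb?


Cost of notebooks:
6 x $6 = $36
Cost of plates:
4 x $13 = $52
Total cost: $36 + $52 = $88
Total weight: 10 lbs
Average: $88 / 10 = $8.80/lb

$8.80/lb
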